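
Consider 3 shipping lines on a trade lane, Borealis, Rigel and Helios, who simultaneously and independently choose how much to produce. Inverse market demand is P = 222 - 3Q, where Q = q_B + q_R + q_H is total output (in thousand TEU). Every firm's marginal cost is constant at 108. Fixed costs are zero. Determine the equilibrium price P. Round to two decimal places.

A representative firm's profit is π_i = q_i(222 - 3Q) - 108q_i.
First-order condition (treating rivals' output as given): 114 - 6q_i - 3·Σ_{j≠i} q_j = 0.
With identical firms every q_j equals q_i, so Σ_{j≠i} q_j = 2q_i and 114 = 12q_i, giving q_i = 19/2.
Total output Q = 57/2, so price P = 222 - 3·(57/2) = 273/2.

136.50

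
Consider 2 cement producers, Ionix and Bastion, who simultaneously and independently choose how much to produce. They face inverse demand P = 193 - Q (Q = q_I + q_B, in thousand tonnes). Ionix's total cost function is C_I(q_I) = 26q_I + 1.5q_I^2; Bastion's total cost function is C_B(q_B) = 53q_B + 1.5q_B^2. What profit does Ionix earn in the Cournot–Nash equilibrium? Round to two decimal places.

Ionix's profit: π_I = (193 - Q)q_I - (26q_I + (3/2)q_I²). Setting ∂π_I/∂q_I = 0: 167 - 5q_I - (q_B) = 0.
Bastion's profit: π_B = (193 - Q)q_B - (53q_B + (3/2)q_B²). Setting ∂π_B/∂q_B = 0: 140 - 5q_B - (q_I) = 0.
So q_I = (167 - q_B)/5 and q_B = (140 - q_I)/5.
Substituting one into the other gives q_I = 695/24 and q_B = 533/24.
Price P = 193 - 307/6 = 851/6.
Ionix's profit: (851/6)·(695/24) - 26·(695/24) - (3/2)(695/24)² = 2096.4627.

2096.46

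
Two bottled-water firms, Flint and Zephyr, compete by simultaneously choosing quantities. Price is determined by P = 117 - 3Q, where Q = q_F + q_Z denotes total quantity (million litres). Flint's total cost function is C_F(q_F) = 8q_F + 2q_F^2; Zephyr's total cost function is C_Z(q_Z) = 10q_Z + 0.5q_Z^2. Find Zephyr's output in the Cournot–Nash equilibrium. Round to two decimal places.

Flint's profit: π_F = (117 - 3Q)q_F - (8q_F + 2q_F²). Setting ∂π_F/∂q_F = 0: 109 - 10q_F - 3(q_Z) = 0.
Zephyr's first-order condition: 107 - 7q_Z - 3(q_F) = 0.
So q_F = (109 - 3q_Z)/10 and q_Z = (107 - 3q_F)/7.
Solving the pair: q_F = 442/61, q_Z = 743/61.

12.18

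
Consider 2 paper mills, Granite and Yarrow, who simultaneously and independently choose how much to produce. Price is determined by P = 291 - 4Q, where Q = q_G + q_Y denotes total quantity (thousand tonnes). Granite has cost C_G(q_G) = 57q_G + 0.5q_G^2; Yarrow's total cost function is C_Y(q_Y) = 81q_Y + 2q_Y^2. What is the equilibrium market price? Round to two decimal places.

163.96

Granite's profit: π_G = (291 - 4Q)q_G - (57q_G + (1/2)q_G²). Setting ∂π_G/∂q_G = 0: 234 - 9q_G - 4(q_Y) = 0.
Yarrow's profit: π_Y = (291 - 4Q)q_Y - (81q_Y + 2q_Y²). Setting ∂π_Y/∂q_Y = 0: 210 - 12q_Y - 4(q_G) = 0.
Best responses: q_G = (234 - 4q_Y)/9, q_Y = (210 - 4q_G)/12.
Substituting one into the other gives q_G = 492/23 and q_Y = 477/46.
Total output Q = 1461/46, so price P = 291 - 4·(1461/46) = 163.9565.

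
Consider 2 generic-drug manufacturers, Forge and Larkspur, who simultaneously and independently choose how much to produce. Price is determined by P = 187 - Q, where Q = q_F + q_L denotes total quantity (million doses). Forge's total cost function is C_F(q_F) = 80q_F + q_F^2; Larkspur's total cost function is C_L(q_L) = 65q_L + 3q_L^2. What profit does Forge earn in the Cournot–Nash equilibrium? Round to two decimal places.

1121.24

Forge's profit: π_F = (187 - Q)q_F - (80q_F + q_F²). Setting ∂π_F/∂q_F = 0: 107 - 4q_F - (q_L) = 0.
Larkspur's profit: π_L = (187 - Q)q_L - (65q_L + 3q_L²). Setting ∂π_L/∂q_L = 0: 122 - 8q_L - (q_F) = 0.
Rearranging gives the reaction functions q_F = (107 - q_L)/4 and q_L = (122 - q_F)/8.
Substituting one into the other gives q_F = 734/31 and q_L = 381/31.
Price P = 187 - 1115/31 = 151.0323.
Forge's profit: 151.0323·(734/31) - 80·(734/31) - (734/31)² = 1121.2404.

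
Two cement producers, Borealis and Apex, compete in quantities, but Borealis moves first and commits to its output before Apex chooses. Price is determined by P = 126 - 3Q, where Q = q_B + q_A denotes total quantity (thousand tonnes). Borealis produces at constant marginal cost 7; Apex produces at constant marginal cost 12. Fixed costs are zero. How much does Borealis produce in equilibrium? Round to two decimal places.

Solve by backward induction. Given q_B, the follower Apex maximises π_A = (126 - 3q_B - 3q_A)q_A - 12q_A.
Follower FOC: 114 - 3q_B - 6q_A = 0, so q_A(q_B) = (114 - 3q_B)/6.
Borealis substitutes q_A(q_B) into its own profit: π_B = q_B(126 - 3q_B - (114 - 3q_B)/2) - 7q_B = (69 - (3/2)q_B)q_B - 7q_B.
The leader's first-order condition 62 - 3q_B = 0 yields q_B = 62/3.
Then q_A = (114 - 3·(62/3))/6 = 26/3.

20.67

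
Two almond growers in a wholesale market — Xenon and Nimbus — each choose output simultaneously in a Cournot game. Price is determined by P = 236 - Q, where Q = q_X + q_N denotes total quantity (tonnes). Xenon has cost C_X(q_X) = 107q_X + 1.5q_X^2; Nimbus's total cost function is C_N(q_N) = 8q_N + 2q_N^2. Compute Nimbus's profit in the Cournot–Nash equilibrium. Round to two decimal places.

3646.09

Xenon's profit: π_X = (236 - Q)q_X - (107q_X + (3/2)q_X²). Setting ∂π_X/∂q_X = 0: 129 - 5q_X - (q_N) = 0.
Nimbus's first-order condition: 228 - 6q_N - (q_X) = 0.
So q_X = (129 - q_N)/5 and q_N = (228 - q_X)/6.
Solving the pair: q_X = 546/29, q_N = 1011/29.
Price P = 236 - 1557/29 = 182.3103.
Nimbus's profit: 182.3103·(1011/29) - 8·(1011/29) - 2(1011/29)² = 3646.0916.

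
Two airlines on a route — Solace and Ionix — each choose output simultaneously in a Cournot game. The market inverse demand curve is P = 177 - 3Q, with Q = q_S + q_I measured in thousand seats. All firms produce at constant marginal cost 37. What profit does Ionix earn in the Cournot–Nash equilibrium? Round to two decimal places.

Each firm earns π_i = (177 - 3Q)q_i - 37q_i.
First-order condition (treating rivals' output as given): 140 - 6q_i - 3q_j = 0.
By symmetry each firm produces the same amount; substituting q_j = q_i yields q_i = 140/9.
Price P = 177 - 3·(280/9) = 251/3.
Ionix's profit: (251/3 - 37)·(140/9) = 725.9259.

725.93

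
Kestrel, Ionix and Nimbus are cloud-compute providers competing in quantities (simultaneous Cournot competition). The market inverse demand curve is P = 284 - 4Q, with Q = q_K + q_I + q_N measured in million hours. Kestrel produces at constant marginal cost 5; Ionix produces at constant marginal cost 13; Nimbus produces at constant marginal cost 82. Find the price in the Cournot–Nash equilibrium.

96

Kestrel's profit: π_K = (284 - 4Q)q_K - (5q_K). Setting ∂π_K/∂q_K = 0: 279 - 8q_K - 4(q_I + q_N) = 0.
Ionix's profit: π_I = (284 - 4Q)q_I - (13q_I). Setting ∂π_I/∂q_I = 0: 271 - 8q_I - 4(q_K + q_N) = 0.
Nimbus's first-order condition: 202 - 8q_N - 4(q_K + q_I) = 0.
Summing all 3 equations gives 752 − 16Q = 0, hence Q = 47.
Back-substituting: q_K = (279 − 188)/4 = 91/4, q_I = (271 − 188)/4 = 83/4, q_N = (202 − 188)/4 = 7/2.
Total output Q = 47, so price P = 284 - 4·47 = 96.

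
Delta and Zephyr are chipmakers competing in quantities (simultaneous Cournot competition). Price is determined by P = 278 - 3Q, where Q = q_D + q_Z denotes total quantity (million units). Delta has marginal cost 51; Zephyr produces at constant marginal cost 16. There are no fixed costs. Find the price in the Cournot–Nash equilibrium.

Delta's profit: π_D = (278 - 3Q)q_D - (51q_D). Setting ∂π_D/∂q_D = 0: 227 - 6q_D - 3(q_Z) = 0.
Zephyr's profit: π_Z = (278 - 3Q)q_Z - (16q_Z). Setting ∂π_Z/∂q_Z = 0: 262 - 6q_Z - 3(q_D) = 0.
Rearranging gives the reaction functions q_D = (227 - 3q_Z)/6 and q_Z = (262 - 3q_D)/6.
Solving the pair: q_D = 64/3, q_Z = 33.
Total output Q = 163/3, so price P = 278 - 3·(163/3) = 115.

115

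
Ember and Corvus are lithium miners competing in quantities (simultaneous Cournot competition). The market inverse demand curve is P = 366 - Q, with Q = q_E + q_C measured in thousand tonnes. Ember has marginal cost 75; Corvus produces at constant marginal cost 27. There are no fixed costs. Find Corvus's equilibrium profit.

Ember's profit: π_E = (366 - Q)q_E - (75q_E). Setting ∂π_E/∂q_E = 0: 291 - 2q_E - (q_C) = 0.
Corvus's first-order condition: 339 - 2q_C - (q_E) = 0.
So q_E = (291 - q_C)/2 and q_C = (339 - q_E)/2.
Solving the pair: q_E = 81, q_C = 129.
Price P = 366 - 210 = 156.
Corvus's profit: (156 - 27)·129 = 16641.

16641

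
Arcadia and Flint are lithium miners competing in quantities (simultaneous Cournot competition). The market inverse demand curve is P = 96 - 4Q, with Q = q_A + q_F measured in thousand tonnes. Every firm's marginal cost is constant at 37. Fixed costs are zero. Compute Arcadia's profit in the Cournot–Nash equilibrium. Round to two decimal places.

A representative firm's profit is π_i = q_i(96 - 4Q) - 37q_i.
First-order condition (treating rivals' output as given): 59 - 8q_i - 4q_j = 0.
By symmetry each firm produces the same amount; substituting q_j = q_i yields q_i = 59/12.
Price P = 96 - 4·(59/6) = 170/3.
Arcadia's profit: (170/3 - 37)·(59/12) = 96.6944.

96.69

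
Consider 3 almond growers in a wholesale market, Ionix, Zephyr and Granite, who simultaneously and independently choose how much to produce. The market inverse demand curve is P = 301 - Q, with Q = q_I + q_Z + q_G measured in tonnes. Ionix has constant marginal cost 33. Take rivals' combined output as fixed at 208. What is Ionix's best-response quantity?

30

With rivals' combined output fixed at 208, Ionix's profit is π_I = (301 - 208 - q_I)q_I - (33q_I) = (93 - q_I)q_I - (33q_I).
∂π_I/∂q_I = 60 - 2q_I = 0, so q_I = 30.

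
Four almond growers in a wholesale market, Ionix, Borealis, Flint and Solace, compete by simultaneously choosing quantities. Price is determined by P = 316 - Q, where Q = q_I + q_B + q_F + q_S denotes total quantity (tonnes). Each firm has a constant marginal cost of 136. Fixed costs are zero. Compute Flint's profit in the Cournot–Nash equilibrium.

1296

A representative firm's profit is π_i = q_i(316 - Q) - 136q_i.
Setting ∂π_i/∂q_i = 0 with rivals' quantities fixed: 180 - 2q_i - Σ_{j≠i} q_j = 0.
By symmetry each firm produces the same amount; substituting Σ_{j≠i} q_j = 3q_i yields q_i = 180/5 = 36.
Price P = 316 - 144 = 172.
Flint's profit: (172 - 136)·36 = 1296.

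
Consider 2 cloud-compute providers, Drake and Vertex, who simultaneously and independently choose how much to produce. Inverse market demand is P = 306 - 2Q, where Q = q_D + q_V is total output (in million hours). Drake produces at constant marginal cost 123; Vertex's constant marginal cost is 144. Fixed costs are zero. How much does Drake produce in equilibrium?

34

Drake's profit: π_D = (306 - 2Q)q_D - (123q_D). Setting ∂π_D/∂q_D = 0: 183 - 4q_D - 2(q_V) = 0.
Vertex's profit: π_V = (306 - 2Q)q_V - (144q_V). Setting ∂π_V/∂q_V = 0: 162 - 4q_V - 2(q_D) = 0.
So q_D = (183 - 2q_V)/4 and q_V = (162 - 2q_D)/4.
Substituting one into the other gives q_D = 34 and q_V = 47/2.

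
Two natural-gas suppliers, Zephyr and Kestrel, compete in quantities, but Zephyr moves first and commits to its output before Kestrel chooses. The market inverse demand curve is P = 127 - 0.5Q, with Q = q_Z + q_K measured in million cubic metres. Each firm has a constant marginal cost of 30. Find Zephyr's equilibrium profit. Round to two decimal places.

The follower Kestrel best-responds to any q_Z: π_K = (127 - 0.5Q)q_K - 30q_K.
Setting the follower's marginal profit to zero, 97 - (1/2)q_Z - q_K = 0, i.e. q_K = (97 - (1/2)q_Z).
The leader anticipates this reaction. Substituting into P = 127 - 0.5Q gives P = 157/2 - (1/4)q_Z, so π_Z = (157/2 - (1/4)q_Z)q_Z - 30q_Z.
Maximising: ∂π_Z/∂q_Z = 97/2 - (1/2)q_Z = 0, giving q_Z = 97.
Then q_K = (97 - (1/2)·97) = 97/2.
Price P = 127 - (1/2)·(291/2) = 217/4.
Zephyr's profit: (217/4 - 30)·97 = 2352.2500.

2352.25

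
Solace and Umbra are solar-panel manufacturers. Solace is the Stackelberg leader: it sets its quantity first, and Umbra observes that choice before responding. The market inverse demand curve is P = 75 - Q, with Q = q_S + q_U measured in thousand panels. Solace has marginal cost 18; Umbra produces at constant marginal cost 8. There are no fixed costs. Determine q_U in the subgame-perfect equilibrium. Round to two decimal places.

The follower Umbra best-responds to any q_S: π_U = (75 - Q)q_U - 8q_U.
∂π_U/∂q_U = 67 - q_S - 2q_U = 0 gives the reaction function q_U = (67 - q_S)/2.
Solace substitutes q_U(q_S) into its own profit: π_S = q_S(75 - q_S - (67 - q_S)/2) - 18q_S = (83/2 - (1/2)q_S)q_S - 18q_S.
Leader FOC: 47/2 - q_S = 0, so q_S = 47/2.
Then q_U = (67 - 47/2)/2 = 87/4.

21.75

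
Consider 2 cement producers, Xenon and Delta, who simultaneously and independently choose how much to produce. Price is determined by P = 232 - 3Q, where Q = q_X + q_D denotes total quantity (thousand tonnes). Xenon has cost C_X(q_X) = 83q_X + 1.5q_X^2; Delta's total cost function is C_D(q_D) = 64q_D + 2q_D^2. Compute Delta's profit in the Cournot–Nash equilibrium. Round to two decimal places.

Xenon's profit: π_X = (232 - 3Q)q_X - (83q_X + (3/2)q_X²). Setting ∂π_X/∂q_X = 0: 149 - 9q_X - 3(q_D) = 0.
Delta's first-order condition: 168 - 10q_D - 3(q_X) = 0.
So q_X = (149 - 3q_D)/9 and q_D = (168 - 3q_X)/10.
Substituting one into the other gives q_X = 986/81 and q_D = 355/27.
Price P = 232 - 3·25.3210 = 156.0370.
Delta's profit: 156.0370·(355/27) - 64·(355/27) - 2(355/27)² = 864.3690.

864.37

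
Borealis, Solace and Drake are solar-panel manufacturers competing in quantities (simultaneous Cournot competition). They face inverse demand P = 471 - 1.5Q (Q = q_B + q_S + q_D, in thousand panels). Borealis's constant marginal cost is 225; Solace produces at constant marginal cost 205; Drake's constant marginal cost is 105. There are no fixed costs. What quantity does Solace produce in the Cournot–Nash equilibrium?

31

Borealis's profit: π_B = (471 - 1.5Q)q_B - (225q_B). Setting ∂π_B/∂q_B = 0: 246 - 3q_B - (3/2)(q_S + q_D) = 0.
Solace's first-order condition: 266 - 3q_S - (3/2)(q_B + q_D) = 0.
Drake's first-order condition: 366 - 3q_D - (3/2)(q_B + q_S) = 0.
Adding the 3 conditions: 878 − 3Q − 3Q = 0, i.e. Q = 439/3.
Back-substituting: q_B = (246 − 439/2)/(3/2) = 53/3, q_S = (266 − 439/2)/(3/2) = 31, q_D = (366 − 439/2)/(3/2) = 293/3.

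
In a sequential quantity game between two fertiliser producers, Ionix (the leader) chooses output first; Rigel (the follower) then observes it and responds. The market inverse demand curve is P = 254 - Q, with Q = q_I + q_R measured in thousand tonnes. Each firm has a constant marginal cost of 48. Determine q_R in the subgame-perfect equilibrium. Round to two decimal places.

Solve by backward induction. Given q_I, the follower Rigel maximises π_R = (254 - q_I - q_R)q_R - 48q_R.
Follower FOC: 206 - q_I - 2q_R = 0, so q_R(q_I) = (206 - q_I)/2.
The leader anticipates this reaction. Substituting into P = 254 - Q gives P = 151 - (1/2)q_I, so π_I = (151 - (1/2)q_I)q_I - 48q_I.
Maximising: ∂π_I/∂q_I = 103 - q_I = 0, giving q_I = 103.
Then q_R = (206 - 103)/2 = 103/2.

51.50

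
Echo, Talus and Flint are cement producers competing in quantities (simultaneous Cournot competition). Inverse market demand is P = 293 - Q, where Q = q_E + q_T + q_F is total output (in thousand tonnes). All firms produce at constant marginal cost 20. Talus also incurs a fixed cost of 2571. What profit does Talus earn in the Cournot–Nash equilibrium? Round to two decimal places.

2087.06

Each firm earns π_i = (293 - Q)q_i - 20q_i.
First-order condition (treating rivals' output as given): 273 - 2q_i - Σ_{j≠i} q_j = 0.
With identical firms every q_j equals q_i, so Σ_{j≠i} q_j = 2q_i and 273 = 4q_i, giving q_i = 273/4.
Price P = 293 - 819/4 = 353/4.
Talus's profit: (353/4 - 20)·(273/4) - 2571 = 2087.0625.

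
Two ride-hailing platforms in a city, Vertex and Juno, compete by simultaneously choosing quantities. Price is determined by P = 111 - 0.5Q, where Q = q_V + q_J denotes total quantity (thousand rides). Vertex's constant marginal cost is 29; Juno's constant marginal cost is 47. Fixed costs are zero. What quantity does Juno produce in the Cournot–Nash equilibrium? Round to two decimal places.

30.67

Vertex's profit: π_V = (111 - 0.5Q)q_V - (29q_V). Setting ∂π_V/∂q_V = 0: 82 - q_V - (1/2)(q_J) = 0.
Juno's profit: π_J = (111 - 0.5Q)q_J - (47q_J). Setting ∂π_J/∂q_J = 0: 64 - q_J - (1/2)(q_V) = 0.
Best responses: q_V = (82 - (1/2)q_J), q_J = (64 - (1/2)q_V).
Substituting one into the other gives q_V = 200/3 and q_J = 92/3.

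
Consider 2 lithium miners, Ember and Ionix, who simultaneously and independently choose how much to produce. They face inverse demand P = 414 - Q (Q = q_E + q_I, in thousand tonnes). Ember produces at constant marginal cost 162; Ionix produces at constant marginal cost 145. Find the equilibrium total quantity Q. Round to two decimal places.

Ember's profit: π_E = (414 - Q)q_E - (162q_E). Setting ∂π_E/∂q_E = 0: 252 - 2q_E - (q_I) = 0.
Ionix's profit: π_I = (414 - Q)q_I - (145q_I). Setting ∂π_I/∂q_I = 0: 269 - 2q_I - (q_E) = 0.
So q_E = (252 - q_I)/2 and q_I = (269 - q_E)/2.
Substituting one into the other gives q_E = 235/3 and q_I = 286/3.
Total output Q = 235/3 + 286/3 = 521/3.

173.67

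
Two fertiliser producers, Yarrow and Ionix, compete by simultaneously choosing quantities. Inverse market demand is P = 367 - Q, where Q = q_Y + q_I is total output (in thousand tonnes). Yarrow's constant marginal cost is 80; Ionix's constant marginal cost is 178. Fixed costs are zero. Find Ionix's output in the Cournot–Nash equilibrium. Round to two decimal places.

Yarrow's profit: π_Y = (367 - Q)q_Y - (80q_Y). Setting ∂π_Y/∂q_Y = 0: 287 - 2q_Y - (q_I) = 0.
Ionix's profit: π_I = (367 - Q)q_I - (178q_I). Setting ∂π_I/∂q_I = 0: 189 - 2q_I - (q_Y) = 0.
So q_Y = (287 - q_I)/2 and q_I = (189 - q_Y)/2.
Substituting one into the other gives q_Y = 385/3 and q_I = 91/3.

30.33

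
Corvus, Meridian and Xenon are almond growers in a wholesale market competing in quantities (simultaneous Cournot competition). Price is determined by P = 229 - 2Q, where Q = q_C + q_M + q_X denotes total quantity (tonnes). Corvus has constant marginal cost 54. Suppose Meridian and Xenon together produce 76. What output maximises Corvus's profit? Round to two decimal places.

With rivals' combined output fixed at 76, Corvus's profit is π_C = (229 - 2·76 - 2q_C)q_C - (54q_C) = (77 - 2q_C)q_C - (54q_C).
∂π_C/∂q_C = 23 - 4q_C = 0, so q_C = 23/4.

5.75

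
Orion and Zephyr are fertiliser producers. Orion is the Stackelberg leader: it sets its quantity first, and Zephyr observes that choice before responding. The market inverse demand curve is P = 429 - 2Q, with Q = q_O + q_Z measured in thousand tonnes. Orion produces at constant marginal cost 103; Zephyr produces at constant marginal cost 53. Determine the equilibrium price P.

172

The follower Zephyr best-responds to any q_O: π_Z = (429 - 2Q)q_Z - 53q_Z.
Setting the follower's marginal profit to zero, 376 - 2q_O - 4q_Z = 0, i.e. q_Z = (376 - 2q_O)/4.
Orion substitutes q_Z(q_O) into its own profit: π_O = q_O(429 - 2q_O - (376 - 2q_O)/2) - 103q_O = (241 - q_O)q_O - 103q_O.
The leader's first-order condition 138 - 2q_O = 0 yields q_O = 69.
Then q_Z = (376 - 2·69)/4 = 119/2.
Total output Q = 257/2, so price P = 429 - 2·(257/2) = 172.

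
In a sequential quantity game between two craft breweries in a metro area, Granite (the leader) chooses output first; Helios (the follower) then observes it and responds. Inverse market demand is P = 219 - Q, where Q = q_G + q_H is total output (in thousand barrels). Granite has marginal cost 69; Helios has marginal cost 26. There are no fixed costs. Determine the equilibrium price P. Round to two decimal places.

95.75

The follower Helios best-responds to any q_G: π_H = (219 - Q)q_H - 26q_H.
∂π_H/∂q_H = 193 - q_G - 2q_H = 0 gives the reaction function q_H = (193 - q_G)/2.
Granite substitutes q_H(q_G) into its own profit: π_G = q_G(219 - q_G - (193 - q_G)/2) - 69q_G = (245/2 - (1/2)q_G)q_G - 69q_G.
The leader's first-order condition 107/2 - q_G = 0 yields q_G = 107/2.
Then q_H = (193 - 107/2)/2 = 279/4.
Total output Q = 493/4, so price P = 219 - 493/4 = 383/4.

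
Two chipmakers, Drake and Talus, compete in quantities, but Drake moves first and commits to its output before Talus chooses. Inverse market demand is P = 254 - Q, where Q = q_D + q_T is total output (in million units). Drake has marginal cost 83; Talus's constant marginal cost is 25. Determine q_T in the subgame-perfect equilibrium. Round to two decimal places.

Solve by backward induction. Given q_D, the follower Talus maximises π_T = (254 - q_D - q_T)q_T - 25q_T.
∂π_T/∂q_T = 229 - q_D - 2q_T = 0 gives the reaction function q_T = (229 - q_D)/2.
The leader anticipates this reaction. Substituting into P = 254 - Q gives P = 279/2 - (1/2)q_D, so π_D = (279/2 - (1/2)q_D)q_D - 83q_D.
The leader's first-order condition 113/2 - q_D = 0 yields q_D = 113/2.
Then q_T = (229 - 113/2)/2 = 345/4.

86.25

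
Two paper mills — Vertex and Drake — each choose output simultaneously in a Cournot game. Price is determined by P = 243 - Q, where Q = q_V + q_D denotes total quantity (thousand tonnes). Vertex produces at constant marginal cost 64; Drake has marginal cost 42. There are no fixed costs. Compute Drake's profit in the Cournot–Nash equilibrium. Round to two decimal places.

Vertex's profit: π_V = (243 - Q)q_V - (64q_V). Setting ∂π_V/∂q_V = 0: 179 - 2q_V - (q_D) = 0.
Drake's first-order condition: 201 - 2q_D - (q_V) = 0.
Rearranging gives the reaction functions q_V = (179 - q_D)/2 and q_D = (201 - q_V)/2.
Substituting one into the other gives q_V = 157/3 and q_D = 223/3.
Price P = 243 - 380/3 = 349/3.
Drake's profit: (349/3 - 42)·(223/3) = 5525.4444.

5525.44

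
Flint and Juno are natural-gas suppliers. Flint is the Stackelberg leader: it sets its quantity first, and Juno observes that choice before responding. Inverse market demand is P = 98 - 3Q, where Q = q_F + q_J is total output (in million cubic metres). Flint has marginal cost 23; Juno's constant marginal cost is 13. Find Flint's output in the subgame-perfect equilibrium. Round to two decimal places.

10.83

Solve by backward induction. Given q_F, the follower Juno maximises π_J = (98 - 3q_F - 3q_J)q_J - 13q_J.
Setting the follower's marginal profit to zero, 85 - 3q_F - 6q_J = 0, i.e. q_J = (85 - 3q_F)/6.
Flint substitutes q_J(q_F) into its own profit: π_F = q_F(98 - 3q_F - (85 - 3q_F)/2) - 23q_F = (111/2 - (3/2)q_F)q_F - 23q_F.
Maximising: ∂π_F/∂q_F = 65/2 - 3q_F = 0, giving q_F = 65/6.
Then q_J = (85 - 3·(65/6))/6 = 35/4.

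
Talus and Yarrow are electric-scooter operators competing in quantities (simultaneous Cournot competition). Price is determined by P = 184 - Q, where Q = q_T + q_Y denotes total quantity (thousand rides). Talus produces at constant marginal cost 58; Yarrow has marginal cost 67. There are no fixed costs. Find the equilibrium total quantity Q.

Talus's profit: π_T = (184 - Q)q_T - (58q_T). Setting ∂π_T/∂q_T = 0: 126 - 2q_T - (q_Y) = 0.
Yarrow's first-order condition: 117 - 2q_Y - (q_T) = 0.
Best responses: q_T = (126 - q_Y)/2, q_Y = (117 - q_T)/2.
Substituting one into the other gives q_T = 45 and q_Y = 36.
Total output Q = 45 + 36 = 81.

81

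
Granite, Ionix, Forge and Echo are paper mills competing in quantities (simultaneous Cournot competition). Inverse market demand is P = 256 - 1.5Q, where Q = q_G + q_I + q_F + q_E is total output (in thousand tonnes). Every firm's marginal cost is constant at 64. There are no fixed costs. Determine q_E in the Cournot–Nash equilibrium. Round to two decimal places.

25.60

Each firm earns π_i = (256 - 1.5Q)q_i - 64q_i.
Setting ∂π_i/∂q_i = 0 with rivals' quantities fixed: 192 - 3q_i - (3/2)·Σ_{j≠i} q_j = 0.
With identical firms every q_j equals q_i, so Σ_{j≠i} q_j = 3q_i and 192 = (15/2)q_i, giving q_i = 128/5.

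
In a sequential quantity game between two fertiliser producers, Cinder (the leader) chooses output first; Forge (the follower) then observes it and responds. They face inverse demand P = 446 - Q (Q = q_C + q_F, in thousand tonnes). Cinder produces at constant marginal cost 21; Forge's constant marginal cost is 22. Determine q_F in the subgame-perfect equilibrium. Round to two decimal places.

105.50

The follower Forge best-responds to any q_C: π_F = (446 - Q)q_F - 22q_F.
Setting the follower's marginal profit to zero, 424 - q_C - 2q_F = 0, i.e. q_F = (424 - q_C)/2.
Cinder substitutes q_F(q_C) into its own profit: π_C = q_C(446 - q_C - (424 - q_C)/2) - 21q_C = (234 - (1/2)q_C)q_C - 21q_C.
Leader FOC: 213 - q_C = 0, so q_C = 213.
Then q_F = (424 - 213)/2 = 211/2.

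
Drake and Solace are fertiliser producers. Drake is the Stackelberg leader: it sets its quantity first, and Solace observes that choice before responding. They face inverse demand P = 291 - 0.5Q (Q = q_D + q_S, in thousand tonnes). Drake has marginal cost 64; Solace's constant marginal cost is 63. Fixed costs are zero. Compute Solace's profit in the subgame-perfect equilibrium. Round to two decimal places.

Solve by backward induction. Given q_D, the follower Solace maximises π_S = (291 - (1/2)q_D - (1/2)q_S)q_S - 63q_S.
Follower FOC: 228 - (1/2)q_D - q_S = 0, so q_S(q_D) = (228 - (1/2)q_D).
The leader anticipates this reaction. Substituting into P = 291 - 0.5Q gives P = 177 - (1/4)q_D, so π_D = (177 - (1/4)q_D)q_D - 64q_D.
Maximising: ∂π_D/∂q_D = 113 - (1/2)q_D = 0, giving q_D = 226.
Then q_S = (228 - (1/2)·226) = 115.
Price P = 291 - (1/2)·341 = 241/2.
Solace's profit: (241/2 - 63)·115 = 6612.5000.

6612.50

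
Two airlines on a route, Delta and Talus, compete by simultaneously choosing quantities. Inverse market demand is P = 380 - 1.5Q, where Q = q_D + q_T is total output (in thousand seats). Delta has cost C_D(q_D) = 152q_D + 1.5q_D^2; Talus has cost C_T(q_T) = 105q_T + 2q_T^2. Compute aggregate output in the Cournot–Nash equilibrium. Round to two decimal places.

62.68

Delta's profit: π_D = (380 - 1.5Q)q_D - (152q_D + (3/2)q_D²). Setting ∂π_D/∂q_D = 0: 228 - 6q_D - (3/2)(q_T) = 0.
Talus's profit: π_T = (380 - 1.5Q)q_T - (105q_T + 2q_T²). Setting ∂π_T/∂q_T = 0: 275 - 7q_T - (3/2)(q_D) = 0.
Best responses: q_D = (228 - (3/2)q_T)/6, q_T = (275 - (3/2)q_D)/7.
Solving the pair: q_D = 1578/53, q_T = 1744/53.
Total output Q = 1578/53 + 1744/53 = 62.6792.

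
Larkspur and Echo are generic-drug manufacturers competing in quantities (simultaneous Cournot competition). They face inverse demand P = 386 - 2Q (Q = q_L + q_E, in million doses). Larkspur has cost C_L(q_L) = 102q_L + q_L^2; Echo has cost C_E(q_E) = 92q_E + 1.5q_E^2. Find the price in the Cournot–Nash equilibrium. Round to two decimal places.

Larkspur's profit: π_L = (386 - 2Q)q_L - (102q_L + q_L²). Setting ∂π_L/∂q_L = 0: 284 - 6q_L - 2(q_E) = 0.
Echo's first-order condition: 294 - 7q_E - 2(q_L) = 0.
Best responses: q_L = (284 - 2q_E)/6, q_E = (294 - 2q_L)/7.
Substituting one into the other gives q_L = 700/19 and q_E = 598/19.
Total output Q = 1298/19, so price P = 386 - 2·(1298/19) = 249.3684.

249.37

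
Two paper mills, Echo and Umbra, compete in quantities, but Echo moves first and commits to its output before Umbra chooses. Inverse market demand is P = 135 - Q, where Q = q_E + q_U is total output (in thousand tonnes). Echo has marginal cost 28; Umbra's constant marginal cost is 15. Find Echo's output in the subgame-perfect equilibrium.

Solve by backward induction. Given q_E, the follower Umbra maximises π_U = (135 - q_E - q_U)q_U - 15q_U.
Setting the follower's marginal profit to zero, 120 - q_E - 2q_U = 0, i.e. q_U = (120 - q_E)/2.
The leader anticipates this reaction. Substituting into P = 135 - Q gives P = 75 - (1/2)q_E, so π_E = (75 - (1/2)q_E)q_E - 28q_E.
Maximising: ∂π_E/∂q_E = 47 - q_E = 0, giving q_E = 47.
Then q_U = (120 - 47)/2 = 73/2.

47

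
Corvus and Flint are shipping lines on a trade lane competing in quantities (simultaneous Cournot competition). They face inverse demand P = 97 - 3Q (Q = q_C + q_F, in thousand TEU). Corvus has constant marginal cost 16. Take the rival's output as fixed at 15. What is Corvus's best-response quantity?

With the rival's output fixed at 15, Corvus's profit is π_C = (97 - 3·15 - 3q_C)q_C - (16q_C) = (52 - 3q_C)q_C - (16q_C).
∂π_C/∂q_C = 36 - 6q_C = 0, so q_C = 6.

6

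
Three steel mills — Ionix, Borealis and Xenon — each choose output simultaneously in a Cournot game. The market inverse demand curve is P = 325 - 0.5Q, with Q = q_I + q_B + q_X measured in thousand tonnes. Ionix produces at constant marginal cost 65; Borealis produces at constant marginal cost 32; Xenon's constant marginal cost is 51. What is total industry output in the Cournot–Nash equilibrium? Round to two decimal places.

413.50

Ionix's profit: π_I = (325 - 0.5Q)q_I - (65q_I). Setting ∂π_I/∂q_I = 0: 260 - q_I - (1/2)(q_B + q_X) = 0.
Borealis's first-order condition: 293 - q_B - (1/2)(q_I + q_X) = 0.
Xenon's profit: π_X = (325 - 0.5Q)q_X - (51q_X). Setting ∂π_X/∂q_X = 0: 274 - q_X - (1/2)(q_I + q_B) = 0.
Adding the 3 first-order conditions: 827 − 2Q = 0, so Q = 827/2.
Back-substituting: q_I = (260 − 827/4)/(1/2) = 213/2, q_B = (293 − 827/4)/(1/2) = 345/2, q_X = (274 − 827/4)/(1/2) = 269/2.
Total output Q = 213/2 + 345/2 + 269/2 = 827/2.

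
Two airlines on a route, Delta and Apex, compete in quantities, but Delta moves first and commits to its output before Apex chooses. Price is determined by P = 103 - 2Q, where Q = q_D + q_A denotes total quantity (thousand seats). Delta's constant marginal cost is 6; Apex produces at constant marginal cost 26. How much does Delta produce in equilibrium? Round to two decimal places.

The follower Apex best-responds to any q_D: π_A = (103 - 2Q)q_A - 26q_A.
∂π_A/∂q_A = 77 - 2q_D - 4q_A = 0 gives the reaction function q_A = (77 - 2q_D)/4.
Delta substitutes q_A(q_D) into its own profit: π_D = q_D(103 - 2q_D - (77 - 2q_D)/2) - 6q_D = (129/2 - q_D)q_D - 6q_D.
Maximising: ∂π_D/∂q_D = 117/2 - 2q_D = 0, giving q_D = 117/4.
Then q_A = (77 - 2·(117/4))/4 = 37/8.

29.25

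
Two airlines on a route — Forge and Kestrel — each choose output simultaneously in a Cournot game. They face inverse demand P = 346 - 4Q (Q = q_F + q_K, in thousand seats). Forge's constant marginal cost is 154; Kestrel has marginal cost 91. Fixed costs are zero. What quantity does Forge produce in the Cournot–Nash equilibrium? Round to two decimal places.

Forge's profit: π_F = (346 - 4Q)q_F - (154q_F). Setting ∂π_F/∂q_F = 0: 192 - 8q_F - 4(q_K) = 0.
Kestrel's first-order condition: 255 - 8q_K - 4(q_F) = 0.
Best responses: q_F = (192 - 4q_K)/8, q_K = (255 - 4q_F)/8.
Substituting one into the other gives q_F = 43/4 and q_K = 53/2.

10.75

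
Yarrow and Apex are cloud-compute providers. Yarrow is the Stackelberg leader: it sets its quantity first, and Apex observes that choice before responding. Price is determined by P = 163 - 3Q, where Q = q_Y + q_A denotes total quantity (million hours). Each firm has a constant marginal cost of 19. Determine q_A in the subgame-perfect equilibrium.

The follower Apex best-responds to any q_Y: π_A = (163 - 3Q)q_A - 19q_A.
Follower FOC: 144 - 3q_Y - 6q_A = 0, so q_A(q_Y) = (144 - 3q_Y)/6.
The leader anticipates this reaction. Substituting into P = 163 - 3Q gives P = 91 - (3/2)q_Y, so π_Y = (91 - (3/2)q_Y)q_Y - 19q_Y.
The leader's first-order condition 72 - 3q_Y = 0 yields q_Y = 24.
Then q_A = (144 - 3·24)/6 = 12.

12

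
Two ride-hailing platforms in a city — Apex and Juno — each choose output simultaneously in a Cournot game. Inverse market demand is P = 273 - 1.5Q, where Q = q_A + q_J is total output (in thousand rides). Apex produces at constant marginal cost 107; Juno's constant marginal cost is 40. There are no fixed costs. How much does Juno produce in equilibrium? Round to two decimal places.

66.67

Apex's profit: π_A = (273 - 1.5Q)q_A - (107q_A). Setting ∂π_A/∂q_A = 0: 166 - 3q_A - (3/2)(q_J) = 0.
Juno's first-order condition: 233 - 3q_J - (3/2)(q_A) = 0.
Rearranging gives the reaction functions q_A = (166 - (3/2)q_J)/3 and q_J = (233 - (3/2)q_A)/3.
Solving the pair: q_A = 22, q_J = 200/3.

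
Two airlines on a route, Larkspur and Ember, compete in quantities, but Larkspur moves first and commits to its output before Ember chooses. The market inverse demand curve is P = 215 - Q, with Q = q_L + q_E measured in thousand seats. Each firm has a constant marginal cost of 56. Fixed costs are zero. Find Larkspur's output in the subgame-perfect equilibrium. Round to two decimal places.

79.50

The follower Ember best-responds to any q_L: π_E = (215 - Q)q_E - 56q_E.
Follower FOC: 159 - q_L - 2q_E = 0, so q_E(q_L) = (159 - q_L)/2.
The leader anticipates this reaction. Substituting into P = 215 - Q gives P = 271/2 - (1/2)q_L, so π_L = (271/2 - (1/2)q_L)q_L - 56q_L.
Maximising: ∂π_L/∂q_L = 159/2 - q_L = 0, giving q_L = 159/2.
Then q_E = (159 - 159/2)/2 = 159/4.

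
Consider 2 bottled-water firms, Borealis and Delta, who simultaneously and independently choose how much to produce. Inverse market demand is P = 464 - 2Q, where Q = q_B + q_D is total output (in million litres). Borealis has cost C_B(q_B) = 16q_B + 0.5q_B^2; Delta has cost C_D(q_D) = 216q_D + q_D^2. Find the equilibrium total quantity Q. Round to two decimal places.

97.54

Borealis's profit: π_B = (464 - 2Q)q_B - (16q_B + (1/2)q_B²). Setting ∂π_B/∂q_B = 0: 448 - 5q_B - 2(q_D) = 0.
Delta's profit: π_D = (464 - 2Q)q_D - (216q_D + q_D²). Setting ∂π_D/∂q_D = 0: 248 - 6q_D - 2(q_B) = 0.
Rearranging gives the reaction functions q_B = (448 - 2q_D)/5 and q_D = (248 - 2q_B)/6.
Solving the pair: q_B = 1096/13, q_D = 172/13.
Total output Q = 1096/13 + 172/13 = 1268/13.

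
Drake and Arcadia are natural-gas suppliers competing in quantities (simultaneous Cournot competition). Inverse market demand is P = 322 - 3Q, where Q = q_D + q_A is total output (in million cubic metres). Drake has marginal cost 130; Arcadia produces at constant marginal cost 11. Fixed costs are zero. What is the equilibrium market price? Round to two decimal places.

154.33

Drake's profit: π_D = (322 - 3Q)q_D - (130q_D). Setting ∂π_D/∂q_D = 0: 192 - 6q_D - 3(q_A) = 0.
Arcadia's first-order condition: 311 - 6q_A - 3(q_D) = 0.
Rearranging gives the reaction functions q_D = (192 - 3q_A)/6 and q_A = (311 - 3q_D)/6.
Substituting one into the other gives q_D = 73/9 and q_A = 430/9.
Total output Q = 503/9, so price P = 322 - 3·(503/9) = 463/3.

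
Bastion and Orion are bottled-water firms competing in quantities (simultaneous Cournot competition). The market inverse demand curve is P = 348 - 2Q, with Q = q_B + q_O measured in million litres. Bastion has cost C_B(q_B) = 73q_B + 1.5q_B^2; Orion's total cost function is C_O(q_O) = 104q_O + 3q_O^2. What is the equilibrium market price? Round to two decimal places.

Bastion's profit: π_B = (348 - 2Q)q_B - (73q_B + (3/2)q_B²). Setting ∂π_B/∂q_B = 0: 275 - 7q_B - 2(q_O) = 0.
Orion's first-order condition: 244 - 10q_O - 2(q_B) = 0.
Rearranging gives the reaction functions q_B = (275 - 2q_O)/7 and q_O = (244 - 2q_B)/10.
Substituting one into the other gives q_B = 377/11 and q_O = 193/11.
Total output Q = 570/11, so price P = 348 - 2·(570/11) = 244.3636.

244.36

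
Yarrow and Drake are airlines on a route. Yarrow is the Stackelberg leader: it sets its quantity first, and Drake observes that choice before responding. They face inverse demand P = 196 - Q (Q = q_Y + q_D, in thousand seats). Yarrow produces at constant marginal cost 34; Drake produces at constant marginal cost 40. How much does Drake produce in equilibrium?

36

Solve by backward induction. Given q_Y, the follower Drake maximises π_D = (196 - q_Y - q_D)q_D - 40q_D.
∂π_D/∂q_D = 156 - q_Y - 2q_D = 0 gives the reaction function q_D = (156 - q_Y)/2.
Yarrow substitutes q_D(q_Y) into its own profit: π_Y = q_Y(196 - q_Y - (156 - q_Y)/2) - 34q_Y = (118 - (1/2)q_Y)q_Y - 34q_Y.
The leader's first-order condition 84 - q_Y = 0 yields q_Y = 84.
Then q_D = (156 - 84)/2 = 36.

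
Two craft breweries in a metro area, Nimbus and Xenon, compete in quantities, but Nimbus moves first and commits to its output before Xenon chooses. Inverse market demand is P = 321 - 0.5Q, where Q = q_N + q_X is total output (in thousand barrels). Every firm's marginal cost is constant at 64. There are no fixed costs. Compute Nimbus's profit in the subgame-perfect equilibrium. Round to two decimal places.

Solve by backward induction. Given q_N, the follower Xenon maximises π_X = (321 - (1/2)q_N - (1/2)q_X)q_X - 64q_X.
Setting the follower's marginal profit to zero, 257 - (1/2)q_N - q_X = 0, i.e. q_X = (257 - (1/2)q_N).
Nimbus substitutes q_X(q_N) into its own profit: π_N = q_N(321 - (1/2)q_N - (257 - (1/2)q_N)/2) - 64q_N = (385/2 - (1/4)q_N)q_N - 64q_N.
Maximising: ∂π_N/∂q_N = 257/2 - (1/2)q_N = 0, giving q_N = 257.
Then q_X = (257 - (1/2)·257) = 257/2.
Price P = 321 - (1/2)·(771/2) = 513/4.
Nimbus's profit: (513/4 - 64)·257 = 16512.2500.

16512.25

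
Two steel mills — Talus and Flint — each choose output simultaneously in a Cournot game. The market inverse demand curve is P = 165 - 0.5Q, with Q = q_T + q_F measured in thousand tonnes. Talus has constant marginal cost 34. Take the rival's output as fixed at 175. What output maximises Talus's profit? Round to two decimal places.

With the rival's output fixed at 175, Talus's profit is π_T = (165 - (1/2)·175 - (1/2)q_T)q_T - (34q_T) = (155/2 - (1/2)q_T)q_T - (34q_T).
∂π_T/∂q_T = 87/2 - q_T = 0, so q_T = 87/2.

43.50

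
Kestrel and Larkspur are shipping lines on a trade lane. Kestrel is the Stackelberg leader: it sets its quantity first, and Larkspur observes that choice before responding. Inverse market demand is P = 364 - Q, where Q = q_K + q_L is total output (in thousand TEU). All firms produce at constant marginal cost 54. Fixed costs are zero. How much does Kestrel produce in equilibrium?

The follower Larkspur best-responds to any q_K: π_L = (364 - Q)q_L - 54q_L.
Follower FOC: 310 - q_K - 2q_L = 0, so q_L(q_K) = (310 - q_K)/2.
The leader anticipates this reaction. Substituting into P = 364 - Q gives P = 209 - (1/2)q_K, so π_K = (209 - (1/2)q_K)q_K - 54q_K.
Leader FOC: 155 - q_K = 0, so q_K = 155.
Then q_L = (310 - 155)/2 = 155/2.

155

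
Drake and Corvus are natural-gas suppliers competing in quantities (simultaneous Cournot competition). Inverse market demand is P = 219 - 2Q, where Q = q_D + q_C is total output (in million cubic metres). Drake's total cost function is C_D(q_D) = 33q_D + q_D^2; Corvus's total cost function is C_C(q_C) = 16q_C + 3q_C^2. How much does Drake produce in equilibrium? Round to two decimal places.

25.96

Drake's profit: π_D = (219 - 2Q)q_D - (33q_D + q_D²). Setting ∂π_D/∂q_D = 0: 186 - 6q_D - 2(q_C) = 0.
Corvus's first-order condition: 203 - 10q_C - 2(q_D) = 0.
Rearranging gives the reaction functions q_D = (186 - 2q_C)/6 and q_C = (203 - 2q_D)/10.
Substituting one into the other gives q_D = 727/28 and q_C = 423/28.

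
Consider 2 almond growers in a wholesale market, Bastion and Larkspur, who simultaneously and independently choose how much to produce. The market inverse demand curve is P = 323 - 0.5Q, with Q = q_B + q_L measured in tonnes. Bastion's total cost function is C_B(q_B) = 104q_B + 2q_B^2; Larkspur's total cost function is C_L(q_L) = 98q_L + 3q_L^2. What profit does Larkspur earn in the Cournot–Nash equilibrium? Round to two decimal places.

Bastion's profit: π_B = (323 - 0.5Q)q_B - (104q_B + 2q_B²). Setting ∂π_B/∂q_B = 0: 219 - 5q_B - (1/2)(q_L) = 0.
Larkspur's profit: π_L = (323 - 0.5Q)q_L - (98q_L + 3q_L²). Setting ∂π_L/∂q_L = 0: 225 - 7q_L - (1/2)(q_B) = 0.
Rearranging gives the reaction functions q_B = (219 - (1/2)q_L)/5 and q_L = (225 - (1/2)q_B)/7.
Substituting one into the other gives q_B = 40.8777 and q_L = 29.2230.
Price P = 323 - (1/2)·70.1007 = 287.9496.
Larkspur's profit: 287.9496·29.2230 - 98·29.2230 - 3·29.2230² = 2988.9475.

2988.95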